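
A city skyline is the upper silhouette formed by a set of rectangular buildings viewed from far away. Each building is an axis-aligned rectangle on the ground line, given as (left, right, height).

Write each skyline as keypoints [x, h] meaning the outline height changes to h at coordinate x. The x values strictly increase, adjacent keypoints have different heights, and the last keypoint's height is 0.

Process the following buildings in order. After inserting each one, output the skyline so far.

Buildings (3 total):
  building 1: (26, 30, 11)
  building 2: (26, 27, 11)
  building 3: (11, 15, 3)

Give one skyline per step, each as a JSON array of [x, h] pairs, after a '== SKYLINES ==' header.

== SKYLINES ==
[[26,11],[30,0]]
[[26,11],[30,0]]
[[11,3],[15,0],[26,11],[30,0]]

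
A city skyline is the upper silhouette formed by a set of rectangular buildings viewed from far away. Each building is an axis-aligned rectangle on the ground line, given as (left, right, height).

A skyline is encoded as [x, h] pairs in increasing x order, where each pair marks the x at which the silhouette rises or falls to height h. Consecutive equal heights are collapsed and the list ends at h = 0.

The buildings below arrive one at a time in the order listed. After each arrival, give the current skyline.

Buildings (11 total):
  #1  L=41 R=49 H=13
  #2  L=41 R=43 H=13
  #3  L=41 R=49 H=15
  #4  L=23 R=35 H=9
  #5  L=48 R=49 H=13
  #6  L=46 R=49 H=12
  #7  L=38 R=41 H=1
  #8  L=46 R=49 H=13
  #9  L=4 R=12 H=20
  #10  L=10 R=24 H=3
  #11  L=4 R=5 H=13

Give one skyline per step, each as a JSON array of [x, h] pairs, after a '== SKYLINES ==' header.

== SKYLINES ==
[[41,13],[49,0]]
[[41,13],[49,0]]
[[41,15],[49,0]]
[[23,9],[35,0],[41,15],[49,0]]
[[23,9],[35,0],[41,15],[49,0]]
[[23,9],[35,0],[41,15],[49,0]]
[[23,9],[35,0],[38,1],[41,15],[49,0]]
[[23,9],[35,0],[38,1],[41,15],[49,0]]
[[4,20],[12,0],[23,9],[35,0],[38,1],[41,15],[49,0]]
[[4,20],[12,3],[23,9],[35,0],[38,1],[41,15],[49,0]]
[[4,20],[12,3],[23,9],[35,0],[38,1],[41,15],[49,0]]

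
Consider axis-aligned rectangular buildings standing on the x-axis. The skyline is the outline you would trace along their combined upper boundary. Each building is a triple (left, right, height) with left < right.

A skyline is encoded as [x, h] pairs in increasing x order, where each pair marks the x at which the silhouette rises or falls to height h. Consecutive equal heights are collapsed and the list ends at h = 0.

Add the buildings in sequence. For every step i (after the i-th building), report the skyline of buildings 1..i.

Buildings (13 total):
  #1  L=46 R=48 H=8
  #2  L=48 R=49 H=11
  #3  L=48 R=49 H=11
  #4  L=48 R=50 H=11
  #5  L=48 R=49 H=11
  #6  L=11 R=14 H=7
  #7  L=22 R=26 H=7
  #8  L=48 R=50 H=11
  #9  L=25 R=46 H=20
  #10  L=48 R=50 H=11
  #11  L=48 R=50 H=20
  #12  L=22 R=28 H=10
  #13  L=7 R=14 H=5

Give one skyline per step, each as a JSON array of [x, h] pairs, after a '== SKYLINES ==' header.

== SKYLINES ==
[[46,8],[48,0]]
[[46,8],[48,11],[49,0]]
[[46,8],[48,11],[49,0]]
[[46,8],[48,11],[50,0]]
[[46,8],[48,11],[50,0]]
[[11,7],[14,0],[46,8],[48,11],[50,0]]
[[11,7],[14,0],[22,7],[26,0],[46,8],[48,11],[50,0]]
[[11,7],[14,0],[22,7],[26,0],[46,8],[48,11],[50,0]]
[[11,7],[14,0],[22,7],[25,20],[46,8],[48,11],[50,0]]
[[11,7],[14,0],[22,7],[25,20],[46,8],[48,11],[50,0]]
[[11,7],[14,0],[22,7],[25,20],[46,8],[48,20],[50,0]]
[[11,7],[14,0],[22,10],[25,20],[46,8],[48,20],[50,0]]
[[7,5],[11,7],[14,0],[22,10],[25,20],[46,8],[48,20],[50,0]]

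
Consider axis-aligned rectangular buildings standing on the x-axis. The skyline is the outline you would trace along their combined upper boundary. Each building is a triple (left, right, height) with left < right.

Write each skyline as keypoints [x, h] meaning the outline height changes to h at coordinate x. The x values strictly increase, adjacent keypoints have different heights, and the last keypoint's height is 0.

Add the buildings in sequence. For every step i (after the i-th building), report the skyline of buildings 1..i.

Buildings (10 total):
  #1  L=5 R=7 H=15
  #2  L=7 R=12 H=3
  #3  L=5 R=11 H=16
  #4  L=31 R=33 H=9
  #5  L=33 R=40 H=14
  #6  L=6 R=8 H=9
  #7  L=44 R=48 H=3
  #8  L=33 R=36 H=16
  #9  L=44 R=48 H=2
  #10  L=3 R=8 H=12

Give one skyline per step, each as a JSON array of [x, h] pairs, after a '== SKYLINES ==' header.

== SKYLINES ==
[[5,15],[7,0]]
[[5,15],[7,3],[12,0]]
[[5,16],[11,3],[12,0]]
[[5,16],[11,3],[12,0],[31,9],[33,0]]
[[5,16],[11,3],[12,0],[31,9],[33,14],[40,0]]
[[5,16],[11,3],[12,0],[31,9],[33,14],[40,0]]
[[5,16],[11,3],[12,0],[31,9],[33,14],[40,0],[44,3],[48,0]]
[[5,16],[11,3],[12,0],[31,9],[33,16],[36,14],[40,0],[44,3],[48,0]]
[[5,16],[11,3],[12,0],[31,9],[33,16],[36,14],[40,0],[44,3],[48,0]]
[[3,12],[5,16],[11,3],[12,0],[31,9],[33,16],[36,14],[40,0],[44,3],[48,0]]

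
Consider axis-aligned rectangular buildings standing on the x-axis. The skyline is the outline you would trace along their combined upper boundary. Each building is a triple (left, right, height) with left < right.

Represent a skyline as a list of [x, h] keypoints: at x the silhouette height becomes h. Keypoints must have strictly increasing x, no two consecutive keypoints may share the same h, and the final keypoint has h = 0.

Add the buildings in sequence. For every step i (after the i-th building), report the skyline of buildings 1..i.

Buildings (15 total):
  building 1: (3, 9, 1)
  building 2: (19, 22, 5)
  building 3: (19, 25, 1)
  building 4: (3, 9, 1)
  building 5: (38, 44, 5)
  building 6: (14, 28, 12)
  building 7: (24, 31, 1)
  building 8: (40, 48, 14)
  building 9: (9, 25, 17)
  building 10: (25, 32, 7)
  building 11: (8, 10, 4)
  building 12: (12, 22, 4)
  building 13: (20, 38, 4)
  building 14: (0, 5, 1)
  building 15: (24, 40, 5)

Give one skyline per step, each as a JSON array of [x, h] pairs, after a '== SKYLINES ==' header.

== SKYLINES ==
[[3,1],[9,0]]
[[3,1],[9,0],[19,5],[22,0]]
[[3,1],[9,0],[19,5],[22,1],[25,0]]
[[3,1],[9,0],[19,5],[22,1],[25,0]]
[[3,1],[9,0],[19,5],[22,1],[25,0],[38,5],[44,0]]
[[3,1],[9,0],[14,12],[28,0],[38,5],[44,0]]
[[3,1],[9,0],[14,12],[28,1],[31,0],[38,5],[44,0]]
[[3,1],[9,0],[14,12],[28,1],[31,0],[38,5],[40,14],[48,0]]
[[3,1],[9,17],[25,12],[28,1],[31,0],[38,5],[40,14],[48,0]]
[[3,1],[9,17],[25,12],[28,7],[32,0],[38,5],[40,14],[48,0]]
[[3,1],[8,4],[9,17],[25,12],[28,7],[32,0],[38,5],[40,14],[48,0]]
[[3,1],[8,4],[9,17],[25,12],[28,7],[32,0],[38,5],[40,14],[48,0]]
[[3,1],[8,4],[9,17],[25,12],[28,7],[32,4],[38,5],[40,14],[48,0]]
[[0,1],[8,4],[9,17],[25,12],[28,7],[32,4],[38,5],[40,14],[48,0]]
[[0,1],[8,4],[9,17],[25,12],[28,7],[32,5],[40,14],[48,0]]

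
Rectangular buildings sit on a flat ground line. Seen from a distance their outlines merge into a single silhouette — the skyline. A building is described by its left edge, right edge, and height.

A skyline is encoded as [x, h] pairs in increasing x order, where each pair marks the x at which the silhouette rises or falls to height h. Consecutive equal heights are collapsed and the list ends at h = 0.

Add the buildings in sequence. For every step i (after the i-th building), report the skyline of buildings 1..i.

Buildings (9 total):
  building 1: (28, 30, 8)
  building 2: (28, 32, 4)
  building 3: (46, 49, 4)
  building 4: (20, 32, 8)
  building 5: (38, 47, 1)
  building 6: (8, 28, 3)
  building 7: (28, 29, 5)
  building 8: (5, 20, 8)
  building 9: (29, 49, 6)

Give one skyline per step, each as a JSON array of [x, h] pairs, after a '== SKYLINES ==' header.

== SKYLINES ==
[[28,8],[30,0]]
[[28,8],[30,4],[32,0]]
[[28,8],[30,4],[32,0],[46,4],[49,0]]
[[20,8],[32,0],[46,4],[49,0]]
[[20,8],[32,0],[38,1],[46,4],[49,0]]
[[8,3],[20,8],[32,0],[38,1],[46,4],[49,0]]
[[8,3],[20,8],[32,0],[38,1],[46,4],[49,0]]
[[5,8],[32,0],[38,1],[46,4],[49,0]]
[[5,8],[32,6],[49,0]]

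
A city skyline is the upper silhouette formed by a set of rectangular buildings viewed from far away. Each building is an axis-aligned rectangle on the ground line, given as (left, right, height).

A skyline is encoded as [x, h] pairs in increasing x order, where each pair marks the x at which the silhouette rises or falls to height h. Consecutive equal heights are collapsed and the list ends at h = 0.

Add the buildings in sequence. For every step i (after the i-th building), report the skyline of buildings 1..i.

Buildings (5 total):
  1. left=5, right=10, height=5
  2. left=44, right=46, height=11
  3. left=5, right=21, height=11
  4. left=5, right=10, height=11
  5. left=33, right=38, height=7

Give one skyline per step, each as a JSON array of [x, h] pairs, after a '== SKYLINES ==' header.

== SKYLINES ==
[[5,5],[10,0]]
[[5,5],[10,0],[44,11],[46,0]]
[[5,11],[21,0],[44,11],[46,0]]
[[5,11],[21,0],[44,11],[46,0]]
[[5,11],[21,0],[33,7],[38,0],[44,11],[46,0]]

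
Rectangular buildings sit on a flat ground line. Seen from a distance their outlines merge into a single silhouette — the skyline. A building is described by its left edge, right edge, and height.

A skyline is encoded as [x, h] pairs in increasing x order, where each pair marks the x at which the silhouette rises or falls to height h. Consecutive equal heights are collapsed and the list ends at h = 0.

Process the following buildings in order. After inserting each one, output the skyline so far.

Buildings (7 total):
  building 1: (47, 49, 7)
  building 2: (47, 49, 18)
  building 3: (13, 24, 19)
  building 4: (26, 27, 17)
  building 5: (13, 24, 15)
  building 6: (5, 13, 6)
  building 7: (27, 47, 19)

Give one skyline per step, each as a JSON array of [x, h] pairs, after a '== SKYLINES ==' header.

== SKYLINES ==
[[47,7],[49,0]]
[[47,18],[49,0]]
[[13,19],[24,0],[47,18],[49,0]]
[[13,19],[24,0],[26,17],[27,0],[47,18],[49,0]]
[[13,19],[24,0],[26,17],[27,0],[47,18],[49,0]]
[[5,6],[13,19],[24,0],[26,17],[27,0],[47,18],[49,0]]
[[5,6],[13,19],[24,0],[26,17],[27,19],[47,18],[49,0]]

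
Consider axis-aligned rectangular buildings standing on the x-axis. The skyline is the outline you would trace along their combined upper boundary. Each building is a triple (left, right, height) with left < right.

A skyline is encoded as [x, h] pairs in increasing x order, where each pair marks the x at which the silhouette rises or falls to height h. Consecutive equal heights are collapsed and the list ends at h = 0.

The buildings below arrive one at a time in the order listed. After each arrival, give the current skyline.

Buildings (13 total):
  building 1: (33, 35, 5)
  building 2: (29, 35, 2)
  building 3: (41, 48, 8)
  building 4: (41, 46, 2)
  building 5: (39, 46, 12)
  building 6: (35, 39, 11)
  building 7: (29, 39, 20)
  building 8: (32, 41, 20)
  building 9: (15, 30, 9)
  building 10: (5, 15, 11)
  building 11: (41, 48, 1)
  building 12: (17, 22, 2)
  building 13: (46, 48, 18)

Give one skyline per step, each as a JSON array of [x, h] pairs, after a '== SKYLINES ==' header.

== SKYLINES ==
[[33,5],[35,0]]
[[29,2],[33,5],[35,0]]
[[29,2],[33,5],[35,0],[41,8],[48,0]]
[[29,2],[33,5],[35,0],[41,8],[48,0]]
[[29,2],[33,5],[35,0],[39,12],[46,8],[48,0]]
[[29,2],[33,5],[35,11],[39,12],[46,8],[48,0]]
[[29,20],[39,12],[46,8],[48,0]]
[[29,20],[41,12],[46,8],[48,0]]
[[15,9],[29,20],[41,12],[46,8],[48,0]]
[[5,11],[15,9],[29,20],[41,12],[46,8],[48,0]]
[[5,11],[15,9],[29,20],[41,12],[46,8],[48,0]]
[[5,11],[15,9],[29,20],[41,12],[46,8],[48,0]]
[[5,11],[15,9],[29,20],[41,12],[46,18],[48,0]]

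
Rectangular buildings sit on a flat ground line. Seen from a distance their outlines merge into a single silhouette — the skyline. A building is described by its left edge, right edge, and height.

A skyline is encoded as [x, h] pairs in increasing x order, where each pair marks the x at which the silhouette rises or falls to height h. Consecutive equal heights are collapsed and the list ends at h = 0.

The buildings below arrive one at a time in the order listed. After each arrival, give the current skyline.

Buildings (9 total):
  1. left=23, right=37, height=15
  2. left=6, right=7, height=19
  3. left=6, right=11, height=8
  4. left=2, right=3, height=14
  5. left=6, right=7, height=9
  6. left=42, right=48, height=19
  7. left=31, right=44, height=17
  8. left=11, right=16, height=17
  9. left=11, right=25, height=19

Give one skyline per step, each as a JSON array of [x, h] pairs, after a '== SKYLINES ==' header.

== SKYLINES ==
[[23,15],[37,0]]
[[6,19],[7,0],[23,15],[37,0]]
[[6,19],[7,8],[11,0],[23,15],[37,0]]
[[2,14],[3,0],[6,19],[7,8],[11,0],[23,15],[37,0]]
[[2,14],[3,0],[6,19],[7,8],[11,0],[23,15],[37,0]]
[[2,14],[3,0],[6,19],[7,8],[11,0],[23,15],[37,0],[42,19],[48,0]]
[[2,14],[3,0],[6,19],[7,8],[11,0],[23,15],[31,17],[42,19],[48,0]]
[[2,14],[3,0],[6,19],[7,8],[11,17],[16,0],[23,15],[31,17],[42,19],[48,0]]
[[2,14],[3,0],[6,19],[7,8],[11,19],[25,15],[31,17],[42,19],[48,0]]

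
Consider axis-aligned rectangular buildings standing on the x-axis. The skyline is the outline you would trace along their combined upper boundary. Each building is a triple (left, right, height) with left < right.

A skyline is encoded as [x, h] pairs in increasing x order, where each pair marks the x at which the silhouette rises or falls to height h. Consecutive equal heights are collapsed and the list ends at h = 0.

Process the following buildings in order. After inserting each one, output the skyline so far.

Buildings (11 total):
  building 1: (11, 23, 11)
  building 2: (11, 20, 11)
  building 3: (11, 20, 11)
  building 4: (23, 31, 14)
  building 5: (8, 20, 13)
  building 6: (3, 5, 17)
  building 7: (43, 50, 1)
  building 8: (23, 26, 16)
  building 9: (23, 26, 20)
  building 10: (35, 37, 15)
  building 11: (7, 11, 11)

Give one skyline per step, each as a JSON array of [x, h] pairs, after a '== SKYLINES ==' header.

== SKYLINES ==
[[11,11],[23,0]]
[[11,11],[23,0]]
[[11,11],[23,0]]
[[11,11],[23,14],[31,0]]
[[8,13],[20,11],[23,14],[31,0]]
[[3,17],[5,0],[8,13],[20,11],[23,14],[31,0]]
[[3,17],[5,0],[8,13],[20,11],[23,14],[31,0],[43,1],[50,0]]
[[3,17],[5,0],[8,13],[20,11],[23,16],[26,14],[31,0],[43,1],[50,0]]
[[3,17],[5,0],[8,13],[20,11],[23,20],[26,14],[31,0],[43,1],[50,0]]
[[3,17],[5,0],[8,13],[20,11],[23,20],[26,14],[31,0],[35,15],[37,0],[43,1],[50,0]]
[[3,17],[5,0],[7,11],[8,13],[20,11],[23,20],[26,14],[31,0],[35,15],[37,0],[43,1],[50,0]]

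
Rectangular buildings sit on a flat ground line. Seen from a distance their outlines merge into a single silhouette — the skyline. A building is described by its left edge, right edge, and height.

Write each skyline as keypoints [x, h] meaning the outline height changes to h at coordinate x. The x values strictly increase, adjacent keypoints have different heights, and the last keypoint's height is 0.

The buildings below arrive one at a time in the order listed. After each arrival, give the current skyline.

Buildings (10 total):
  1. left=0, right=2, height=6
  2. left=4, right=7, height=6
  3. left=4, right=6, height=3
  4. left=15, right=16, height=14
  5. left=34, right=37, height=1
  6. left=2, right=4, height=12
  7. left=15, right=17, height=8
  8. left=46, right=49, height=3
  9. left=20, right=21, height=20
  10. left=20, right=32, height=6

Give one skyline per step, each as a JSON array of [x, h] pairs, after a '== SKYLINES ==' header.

== SKYLINES ==
[[0,6],[2,0]]
[[0,6],[2,0],[4,6],[7,0]]
[[0,6],[2,0],[4,6],[7,0]]
[[0,6],[2,0],[4,6],[7,0],[15,14],[16,0]]
[[0,6],[2,0],[4,6],[7,0],[15,14],[16,0],[34,1],[37,0]]
[[0,6],[2,12],[4,6],[7,0],[15,14],[16,0],[34,1],[37,0]]
[[0,6],[2,12],[4,6],[7,0],[15,14],[16,8],[17,0],[34,1],[37,0]]
[[0,6],[2,12],[4,6],[7,0],[15,14],[16,8],[17,0],[34,1],[37,0],[46,3],[49,0]]
[[0,6],[2,12],[4,6],[7,0],[15,14],[16,8],[17,0],[20,20],[21,0],[34,1],[37,0],[46,3],[49,0]]
[[0,6],[2,12],[4,6],[7,0],[15,14],[16,8],[17,0],[20,20],[21,6],[32,0],[34,1],[37,0],[46,3],[49,0]]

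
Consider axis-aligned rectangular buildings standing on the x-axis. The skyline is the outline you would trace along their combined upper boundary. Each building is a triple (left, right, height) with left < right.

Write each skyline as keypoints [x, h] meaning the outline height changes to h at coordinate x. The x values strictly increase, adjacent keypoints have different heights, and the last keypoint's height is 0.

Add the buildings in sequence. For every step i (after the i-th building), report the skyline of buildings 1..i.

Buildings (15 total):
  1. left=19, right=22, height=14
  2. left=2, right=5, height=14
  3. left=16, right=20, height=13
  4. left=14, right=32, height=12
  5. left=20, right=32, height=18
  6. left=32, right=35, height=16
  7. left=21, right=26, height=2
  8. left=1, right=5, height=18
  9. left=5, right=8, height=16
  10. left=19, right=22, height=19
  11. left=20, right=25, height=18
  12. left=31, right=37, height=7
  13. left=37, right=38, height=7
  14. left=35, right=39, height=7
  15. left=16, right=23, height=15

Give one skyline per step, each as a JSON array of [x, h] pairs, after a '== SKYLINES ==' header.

== SKYLINES ==
[[19,14],[22,0]]
[[2,14],[5,0],[19,14],[22,0]]
[[2,14],[5,0],[16,13],[19,14],[22,0]]
[[2,14],[5,0],[14,12],[16,13],[19,14],[22,12],[32,0]]
[[2,14],[5,0],[14,12],[16,13],[19,14],[20,18],[32,0]]
[[2,14],[5,0],[14,12],[16,13],[19,14],[20,18],[32,16],[35,0]]
[[2,14],[5,0],[14,12],[16,13],[19,14],[20,18],[32,16],[35,0]]
[[1,18],[5,0],[14,12],[16,13],[19,14],[20,18],[32,16],[35,0]]
[[1,18],[5,16],[8,0],[14,12],[16,13],[19,14],[20,18],[32,16],[35,0]]
[[1,18],[5,16],[8,0],[14,12],[16,13],[19,19],[22,18],[32,16],[35,0]]
[[1,18],[5,16],[8,0],[14,12],[16,13],[19,19],[22,18],[32,16],[35,0]]
[[1,18],[5,16],[8,0],[14,12],[16,13],[19,19],[22,18],[32,16],[35,7],[37,0]]
[[1,18],[5,16],[8,0],[14,12],[16,13],[19,19],[22,18],[32,16],[35,7],[38,0]]
[[1,18],[5,16],[8,0],[14,12],[16,13],[19,19],[22,18],[32,16],[35,7],[39,0]]
[[1,18],[5,16],[8,0],[14,12],[16,15],[19,19],[22,18],[32,16],[35,7],[39,0]]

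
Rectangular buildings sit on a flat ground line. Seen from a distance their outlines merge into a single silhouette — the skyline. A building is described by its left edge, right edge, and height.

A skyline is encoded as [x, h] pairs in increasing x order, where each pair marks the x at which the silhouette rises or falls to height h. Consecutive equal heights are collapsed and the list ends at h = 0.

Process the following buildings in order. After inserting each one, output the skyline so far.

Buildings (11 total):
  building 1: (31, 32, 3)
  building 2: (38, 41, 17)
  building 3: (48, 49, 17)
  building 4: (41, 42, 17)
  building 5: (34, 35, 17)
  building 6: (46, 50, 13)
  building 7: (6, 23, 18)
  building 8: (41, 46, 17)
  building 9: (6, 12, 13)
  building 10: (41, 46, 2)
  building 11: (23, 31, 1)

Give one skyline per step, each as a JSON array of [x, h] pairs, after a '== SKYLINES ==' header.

== SKYLINES ==
[[31,3],[32,0]]
[[31,3],[32,0],[38,17],[41,0]]
[[31,3],[32,0],[38,17],[41,0],[48,17],[49,0]]
[[31,3],[32,0],[38,17],[42,0],[48,17],[49,0]]
[[31,3],[32,0],[34,17],[35,0],[38,17],[42,0],[48,17],[49,0]]
[[31,3],[32,0],[34,17],[35,0],[38,17],[42,0],[46,13],[48,17],[49,13],[50,0]]
[[6,18],[23,0],[31,3],[32,0],[34,17],[35,0],[38,17],[42,0],[46,13],[48,17],[49,13],[50,0]]
[[6,18],[23,0],[31,3],[32,0],[34,17],[35,0],[38,17],[46,13],[48,17],[49,13],[50,0]]
[[6,18],[23,0],[31,3],[32,0],[34,17],[35,0],[38,17],[46,13],[48,17],[49,13],[50,0]]
[[6,18],[23,0],[31,3],[32,0],[34,17],[35,0],[38,17],[46,13],[48,17],[49,13],[50,0]]
[[6,18],[23,1],[31,3],[32,0],[34,17],[35,0],[38,17],[46,13],[48,17],[49,13],[50,0]]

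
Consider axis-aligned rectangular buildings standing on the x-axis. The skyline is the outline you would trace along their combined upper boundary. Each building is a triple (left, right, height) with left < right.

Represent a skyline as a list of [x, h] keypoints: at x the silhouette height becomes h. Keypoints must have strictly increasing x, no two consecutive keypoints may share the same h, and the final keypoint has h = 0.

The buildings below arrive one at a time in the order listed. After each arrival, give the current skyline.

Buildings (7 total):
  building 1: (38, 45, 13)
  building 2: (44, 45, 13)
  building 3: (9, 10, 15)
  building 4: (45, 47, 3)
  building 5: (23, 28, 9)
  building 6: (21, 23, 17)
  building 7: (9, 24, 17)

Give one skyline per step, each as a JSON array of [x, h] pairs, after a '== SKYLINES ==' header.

== SKYLINES ==
[[38,13],[45,0]]
[[38,13],[45,0]]
[[9,15],[10,0],[38,13],[45,0]]
[[9,15],[10,0],[38,13],[45,3],[47,0]]
[[9,15],[10,0],[23,9],[28,0],[38,13],[45,3],[47,0]]
[[9,15],[10,0],[21,17],[23,9],[28,0],[38,13],[45,3],[47,0]]
[[9,17],[24,9],[28,0],[38,13],[45,3],[47,0]]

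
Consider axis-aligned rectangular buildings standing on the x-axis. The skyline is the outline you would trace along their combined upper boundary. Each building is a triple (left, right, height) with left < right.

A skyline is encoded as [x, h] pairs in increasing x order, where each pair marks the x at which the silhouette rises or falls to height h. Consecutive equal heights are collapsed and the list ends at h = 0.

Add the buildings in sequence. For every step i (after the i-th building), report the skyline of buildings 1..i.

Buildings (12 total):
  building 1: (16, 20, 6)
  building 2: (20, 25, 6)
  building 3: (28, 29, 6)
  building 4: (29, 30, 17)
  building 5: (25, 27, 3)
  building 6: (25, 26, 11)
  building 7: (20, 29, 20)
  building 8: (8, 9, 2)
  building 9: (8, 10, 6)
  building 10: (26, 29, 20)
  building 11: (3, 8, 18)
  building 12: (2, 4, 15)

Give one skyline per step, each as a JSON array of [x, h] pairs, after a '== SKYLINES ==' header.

== SKYLINES ==
[[16,6],[20,0]]
[[16,6],[25,0]]
[[16,6],[25,0],[28,6],[29,0]]
[[16,6],[25,0],[28,6],[29,17],[30,0]]
[[16,6],[25,3],[27,0],[28,6],[29,17],[30,0]]
[[16,6],[25,11],[26,3],[27,0],[28,6],[29,17],[30,0]]
[[16,6],[20,20],[29,17],[30,0]]
[[8,2],[9,0],[16,6],[20,20],[29,17],[30,0]]
[[8,6],[10,0],[16,6],[20,20],[29,17],[30,0]]
[[8,6],[10,0],[16,6],[20,20],[29,17],[30,0]]
[[3,18],[8,6],[10,0],[16,6],[20,20],[29,17],[30,0]]
[[2,15],[3,18],[8,6],[10,0],[16,6],[20,20],[29,17],[30,0]]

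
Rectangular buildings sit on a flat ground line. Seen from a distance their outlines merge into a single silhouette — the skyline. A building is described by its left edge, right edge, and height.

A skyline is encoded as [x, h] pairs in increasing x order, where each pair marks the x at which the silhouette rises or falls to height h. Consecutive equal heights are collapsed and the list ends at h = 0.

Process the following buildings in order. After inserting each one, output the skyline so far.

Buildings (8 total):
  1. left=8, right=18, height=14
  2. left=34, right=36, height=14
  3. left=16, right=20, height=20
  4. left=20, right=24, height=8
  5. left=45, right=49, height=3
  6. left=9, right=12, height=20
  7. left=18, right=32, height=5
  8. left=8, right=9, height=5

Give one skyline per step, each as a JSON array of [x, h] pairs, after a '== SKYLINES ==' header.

== SKYLINES ==
[[8,14],[18,0]]
[[8,14],[18,0],[34,14],[36,0]]
[[8,14],[16,20],[20,0],[34,14],[36,0]]
[[8,14],[16,20],[20,8],[24,0],[34,14],[36,0]]
[[8,14],[16,20],[20,8],[24,0],[34,14],[36,0],[45,3],[49,0]]
[[8,14],[9,20],[12,14],[16,20],[20,8],[24,0],[34,14],[36,0],[45,3],[49,0]]
[[8,14],[9,20],[12,14],[16,20],[20,8],[24,5],[32,0],[34,14],[36,0],[45,3],[49,0]]
[[8,14],[9,20],[12,14],[16,20],[20,8],[24,5],[32,0],[34,14],[36,0],[45,3],[49,0]]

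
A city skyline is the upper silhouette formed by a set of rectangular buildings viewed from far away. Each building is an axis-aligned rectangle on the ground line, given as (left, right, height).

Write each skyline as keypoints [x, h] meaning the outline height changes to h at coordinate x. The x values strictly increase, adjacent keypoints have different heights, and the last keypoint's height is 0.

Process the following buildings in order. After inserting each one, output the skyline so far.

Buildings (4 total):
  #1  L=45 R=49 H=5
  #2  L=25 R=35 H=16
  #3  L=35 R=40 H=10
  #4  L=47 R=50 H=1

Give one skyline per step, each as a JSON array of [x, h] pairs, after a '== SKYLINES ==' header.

== SKYLINES ==
[[45,5],[49,0]]
[[25,16],[35,0],[45,5],[49,0]]
[[25,16],[35,10],[40,0],[45,5],[49,0]]
[[25,16],[35,10],[40,0],[45,5],[49,1],[50,0]]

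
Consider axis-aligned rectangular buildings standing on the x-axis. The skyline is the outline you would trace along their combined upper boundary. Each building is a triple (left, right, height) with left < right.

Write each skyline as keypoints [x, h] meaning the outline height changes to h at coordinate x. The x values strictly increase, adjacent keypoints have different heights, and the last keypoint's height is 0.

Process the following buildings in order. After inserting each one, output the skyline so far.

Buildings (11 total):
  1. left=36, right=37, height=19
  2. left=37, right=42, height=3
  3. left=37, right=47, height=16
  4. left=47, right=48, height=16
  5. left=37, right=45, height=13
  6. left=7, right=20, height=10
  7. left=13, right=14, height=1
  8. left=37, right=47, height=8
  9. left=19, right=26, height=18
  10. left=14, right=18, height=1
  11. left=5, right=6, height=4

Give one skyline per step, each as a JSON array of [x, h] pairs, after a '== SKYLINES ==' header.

== SKYLINES ==
[[36,19],[37,0]]
[[36,19],[37,3],[42,0]]
[[36,19],[37,16],[47,0]]
[[36,19],[37,16],[48,0]]
[[36,19],[37,16],[48,0]]
[[7,10],[20,0],[36,19],[37,16],[48,0]]
[[7,10],[20,0],[36,19],[37,16],[48,0]]
[[7,10],[20,0],[36,19],[37,16],[48,0]]
[[7,10],[19,18],[26,0],[36,19],[37,16],[48,0]]
[[7,10],[19,18],[26,0],[36,19],[37,16],[48,0]]
[[5,4],[6,0],[7,10],[19,18],[26,0],[36,19],[37,16],[48,0]]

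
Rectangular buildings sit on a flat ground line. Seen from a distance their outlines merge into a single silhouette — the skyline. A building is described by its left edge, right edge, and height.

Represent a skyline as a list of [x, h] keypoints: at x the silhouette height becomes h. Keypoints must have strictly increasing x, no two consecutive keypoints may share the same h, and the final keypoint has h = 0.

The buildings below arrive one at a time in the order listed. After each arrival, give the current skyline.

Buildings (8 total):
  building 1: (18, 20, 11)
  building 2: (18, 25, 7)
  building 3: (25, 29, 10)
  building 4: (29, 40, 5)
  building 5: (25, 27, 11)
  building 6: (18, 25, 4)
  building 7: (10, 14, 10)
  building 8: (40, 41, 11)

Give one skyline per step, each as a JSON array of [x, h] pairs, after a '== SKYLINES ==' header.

== SKYLINES ==
[[18,11],[20,0]]
[[18,11],[20,7],[25,0]]
[[18,11],[20,7],[25,10],[29,0]]
[[18,11],[20,7],[25,10],[29,5],[40,0]]
[[18,11],[20,7],[25,11],[27,10],[29,5],[40,0]]
[[18,11],[20,7],[25,11],[27,10],[29,5],[40,0]]
[[10,10],[14,0],[18,11],[20,7],[25,11],[27,10],[29,5],[40,0]]
[[10,10],[14,0],[18,11],[20,7],[25,11],[27,10],[29,5],[40,11],[41,0]]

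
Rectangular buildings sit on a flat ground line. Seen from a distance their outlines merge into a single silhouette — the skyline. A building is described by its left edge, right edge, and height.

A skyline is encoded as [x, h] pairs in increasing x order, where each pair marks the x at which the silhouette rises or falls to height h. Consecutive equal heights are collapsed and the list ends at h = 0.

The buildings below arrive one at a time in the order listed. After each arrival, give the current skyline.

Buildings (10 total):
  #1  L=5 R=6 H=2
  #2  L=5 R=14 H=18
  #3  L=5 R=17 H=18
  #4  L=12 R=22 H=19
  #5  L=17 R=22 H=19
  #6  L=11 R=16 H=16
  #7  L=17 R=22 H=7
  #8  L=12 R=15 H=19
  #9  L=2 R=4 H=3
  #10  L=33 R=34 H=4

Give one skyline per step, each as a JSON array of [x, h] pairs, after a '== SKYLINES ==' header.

== SKYLINES ==
[[5,2],[6,0]]
[[5,18],[14,0]]
[[5,18],[17,0]]
[[5,18],[12,19],[22,0]]
[[5,18],[12,19],[22,0]]
[[5,18],[12,19],[22,0]]
[[5,18],[12,19],[22,0]]
[[5,18],[12,19],[22,0]]
[[2,3],[4,0],[5,18],[12,19],[22,0]]
[[2,3],[4,0],[5,18],[12,19],[22,0],[33,4],[34,0]]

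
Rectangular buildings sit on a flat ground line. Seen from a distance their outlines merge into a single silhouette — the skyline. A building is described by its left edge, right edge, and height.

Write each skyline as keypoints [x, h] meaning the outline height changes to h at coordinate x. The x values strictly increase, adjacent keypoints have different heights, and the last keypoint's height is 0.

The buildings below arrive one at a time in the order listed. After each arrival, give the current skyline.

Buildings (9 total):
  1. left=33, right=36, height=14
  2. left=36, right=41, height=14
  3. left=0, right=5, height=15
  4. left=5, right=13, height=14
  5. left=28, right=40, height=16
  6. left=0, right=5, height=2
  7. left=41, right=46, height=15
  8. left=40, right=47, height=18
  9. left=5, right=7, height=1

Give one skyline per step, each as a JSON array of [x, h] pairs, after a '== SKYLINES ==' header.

== SKYLINES ==
[[33,14],[36,0]]
[[33,14],[41,0]]
[[0,15],[5,0],[33,14],[41,0]]
[[0,15],[5,14],[13,0],[33,14],[41,0]]
[[0,15],[5,14],[13,0],[28,16],[40,14],[41,0]]
[[0,15],[5,14],[13,0],[28,16],[40,14],[41,0]]
[[0,15],[5,14],[13,0],[28,16],[40,14],[41,15],[46,0]]
[[0,15],[5,14],[13,0],[28,16],[40,18],[47,0]]
[[0,15],[5,14],[13,0],[28,16],[40,18],[47,0]]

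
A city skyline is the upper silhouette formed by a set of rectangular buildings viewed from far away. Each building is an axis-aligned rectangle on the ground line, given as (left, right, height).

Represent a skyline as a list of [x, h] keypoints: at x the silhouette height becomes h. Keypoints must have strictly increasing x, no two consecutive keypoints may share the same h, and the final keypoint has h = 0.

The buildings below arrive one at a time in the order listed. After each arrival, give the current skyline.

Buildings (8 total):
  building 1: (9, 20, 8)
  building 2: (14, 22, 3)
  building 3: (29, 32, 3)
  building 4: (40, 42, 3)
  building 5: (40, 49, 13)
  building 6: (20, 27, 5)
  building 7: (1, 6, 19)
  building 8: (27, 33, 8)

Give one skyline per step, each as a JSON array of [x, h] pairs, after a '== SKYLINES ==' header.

== SKYLINES ==
[[9,8],[20,0]]
[[9,8],[20,3],[22,0]]
[[9,8],[20,3],[22,0],[29,3],[32,0]]
[[9,8],[20,3],[22,0],[29,3],[32,0],[40,3],[42,0]]
[[9,8],[20,3],[22,0],[29,3],[32,0],[40,13],[49,0]]
[[9,8],[20,5],[27,0],[29,3],[32,0],[40,13],[49,0]]
[[1,19],[6,0],[9,8],[20,5],[27,0],[29,3],[32,0],[40,13],[49,0]]
[[1,19],[6,0],[9,8],[20,5],[27,8],[33,0],[40,13],[49,0]]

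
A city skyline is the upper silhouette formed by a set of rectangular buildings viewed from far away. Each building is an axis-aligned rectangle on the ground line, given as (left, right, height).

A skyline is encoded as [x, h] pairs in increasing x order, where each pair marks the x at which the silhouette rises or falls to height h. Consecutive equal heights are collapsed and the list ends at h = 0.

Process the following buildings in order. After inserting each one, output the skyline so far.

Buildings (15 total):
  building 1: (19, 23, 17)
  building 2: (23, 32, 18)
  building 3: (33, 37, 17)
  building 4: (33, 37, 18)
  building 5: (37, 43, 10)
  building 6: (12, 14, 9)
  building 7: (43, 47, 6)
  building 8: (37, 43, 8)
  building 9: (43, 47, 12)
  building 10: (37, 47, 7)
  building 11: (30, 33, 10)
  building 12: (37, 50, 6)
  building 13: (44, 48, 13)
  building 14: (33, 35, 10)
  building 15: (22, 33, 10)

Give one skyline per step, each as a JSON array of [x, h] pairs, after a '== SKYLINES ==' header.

== SKYLINES ==
[[19,17],[23,0]]
[[19,17],[23,18],[32,0]]
[[19,17],[23,18],[32,0],[33,17],[37,0]]
[[19,17],[23,18],[32,0],[33,18],[37,0]]
[[19,17],[23,18],[32,0],[33,18],[37,10],[43,0]]
[[12,9],[14,0],[19,17],[23,18],[32,0],[33,18],[37,10],[43,0]]
[[12,9],[14,0],[19,17],[23,18],[32,0],[33,18],[37,10],[43,6],[47,0]]
[[12,9],[14,0],[19,17],[23,18],[32,0],[33,18],[37,10],[43,6],[47,0]]
[[12,9],[14,0],[19,17],[23,18],[32,0],[33,18],[37,10],[43,12],[47,0]]
[[12,9],[14,0],[19,17],[23,18],[32,0],[33,18],[37,10],[43,12],[47,0]]
[[12,9],[14,0],[19,17],[23,18],[32,10],[33,18],[37,10],[43,12],[47,0]]
[[12,9],[14,0],[19,17],[23,18],[32,10],[33,18],[37,10],[43,12],[47,6],[50,0]]
[[12,9],[14,0],[19,17],[23,18],[32,10],[33,18],[37,10],[43,12],[44,13],[48,6],[50,0]]
[[12,9],[14,0],[19,17],[23,18],[32,10],[33,18],[37,10],[43,12],[44,13],[48,6],[50,0]]
[[12,9],[14,0],[19,17],[23,18],[32,10],[33,18],[37,10],[43,12],[44,13],[48,6],[50,0]]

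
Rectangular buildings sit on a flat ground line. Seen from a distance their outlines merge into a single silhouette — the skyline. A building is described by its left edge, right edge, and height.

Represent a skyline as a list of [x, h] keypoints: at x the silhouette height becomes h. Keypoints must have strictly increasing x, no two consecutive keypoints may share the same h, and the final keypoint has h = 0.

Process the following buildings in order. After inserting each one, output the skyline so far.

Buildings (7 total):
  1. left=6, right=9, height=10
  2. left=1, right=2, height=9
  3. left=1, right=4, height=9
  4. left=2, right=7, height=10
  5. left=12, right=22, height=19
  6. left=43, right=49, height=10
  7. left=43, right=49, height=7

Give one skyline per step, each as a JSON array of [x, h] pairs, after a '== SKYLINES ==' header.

== SKYLINES ==
[[6,10],[9,0]]
[[1,9],[2,0],[6,10],[9,0]]
[[1,9],[4,0],[6,10],[9,0]]
[[1,9],[2,10],[9,0]]
[[1,9],[2,10],[9,0],[12,19],[22,0]]
[[1,9],[2,10],[9,0],[12,19],[22,0],[43,10],[49,0]]
[[1,9],[2,10],[9,0],[12,19],[22,0],[43,10],[49,0]]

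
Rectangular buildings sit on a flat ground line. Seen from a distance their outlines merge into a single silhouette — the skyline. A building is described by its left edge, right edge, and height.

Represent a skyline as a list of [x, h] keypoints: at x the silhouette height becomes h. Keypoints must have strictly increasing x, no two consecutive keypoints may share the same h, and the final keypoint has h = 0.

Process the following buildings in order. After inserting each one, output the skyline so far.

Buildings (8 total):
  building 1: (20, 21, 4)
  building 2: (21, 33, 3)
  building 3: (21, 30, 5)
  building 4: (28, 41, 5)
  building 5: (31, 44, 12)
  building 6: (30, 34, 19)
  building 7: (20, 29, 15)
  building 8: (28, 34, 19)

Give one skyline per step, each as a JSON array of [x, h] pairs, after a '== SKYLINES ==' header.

== SKYLINES ==
[[20,4],[21,0]]
[[20,4],[21,3],[33,0]]
[[20,4],[21,5],[30,3],[33,0]]
[[20,4],[21,5],[41,0]]
[[20,4],[21,5],[31,12],[44,0]]
[[20,4],[21,5],[30,19],[34,12],[44,0]]
[[20,15],[29,5],[30,19],[34,12],[44,0]]
[[20,15],[28,19],[34,12],[44,0]]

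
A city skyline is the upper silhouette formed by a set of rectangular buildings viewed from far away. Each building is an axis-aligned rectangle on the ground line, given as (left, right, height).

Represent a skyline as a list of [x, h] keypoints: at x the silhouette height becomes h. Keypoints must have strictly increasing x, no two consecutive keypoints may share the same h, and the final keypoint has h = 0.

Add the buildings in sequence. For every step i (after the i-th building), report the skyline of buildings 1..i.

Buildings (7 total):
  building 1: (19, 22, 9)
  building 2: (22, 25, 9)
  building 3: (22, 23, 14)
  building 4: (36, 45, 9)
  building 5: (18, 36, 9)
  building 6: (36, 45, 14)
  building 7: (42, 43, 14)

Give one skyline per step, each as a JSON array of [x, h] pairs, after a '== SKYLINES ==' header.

== SKYLINES ==
[[19,9],[22,0]]
[[19,9],[25,0]]
[[19,9],[22,14],[23,9],[25,0]]
[[19,9],[22,14],[23,9],[25,0],[36,9],[45,0]]
[[18,9],[22,14],[23,9],[45,0]]
[[18,9],[22,14],[23,9],[36,14],[45,0]]
[[18,9],[22,14],[23,9],[36,14],[45,0]]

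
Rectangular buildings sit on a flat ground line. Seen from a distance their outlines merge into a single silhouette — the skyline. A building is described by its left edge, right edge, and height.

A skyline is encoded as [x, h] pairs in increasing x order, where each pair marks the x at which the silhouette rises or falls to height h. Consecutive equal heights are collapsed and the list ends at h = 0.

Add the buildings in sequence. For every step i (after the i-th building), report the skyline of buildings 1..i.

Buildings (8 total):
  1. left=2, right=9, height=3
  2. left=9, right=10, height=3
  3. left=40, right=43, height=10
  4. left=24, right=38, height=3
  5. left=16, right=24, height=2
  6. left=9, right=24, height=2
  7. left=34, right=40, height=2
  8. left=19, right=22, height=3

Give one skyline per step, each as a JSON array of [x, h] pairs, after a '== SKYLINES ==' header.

== SKYLINES ==
[[2,3],[9,0]]
[[2,3],[10,0]]
[[2,3],[10,0],[40,10],[43,0]]
[[2,3],[10,0],[24,3],[38,0],[40,10],[43,0]]
[[2,3],[10,0],[16,2],[24,3],[38,0],[40,10],[43,0]]
[[2,3],[10,2],[24,3],[38,0],[40,10],[43,0]]
[[2,3],[10,2],[24,3],[38,2],[40,10],[43,0]]
[[2,3],[10,2],[19,3],[22,2],[24,3],[38,2],[40,10],[43,0]]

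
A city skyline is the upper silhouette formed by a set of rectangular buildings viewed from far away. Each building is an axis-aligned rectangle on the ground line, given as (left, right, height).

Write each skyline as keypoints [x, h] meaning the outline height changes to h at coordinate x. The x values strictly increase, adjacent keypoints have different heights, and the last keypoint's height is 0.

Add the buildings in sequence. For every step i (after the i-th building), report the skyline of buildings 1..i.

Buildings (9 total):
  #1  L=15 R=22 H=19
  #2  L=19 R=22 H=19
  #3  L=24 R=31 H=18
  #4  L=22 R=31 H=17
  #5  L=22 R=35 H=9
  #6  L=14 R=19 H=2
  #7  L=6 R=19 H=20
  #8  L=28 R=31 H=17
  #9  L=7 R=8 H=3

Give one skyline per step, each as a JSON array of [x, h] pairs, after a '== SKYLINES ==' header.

== SKYLINES ==
[[15,19],[22,0]]
[[15,19],[22,0]]
[[15,19],[22,0],[24,18],[31,0]]
[[15,19],[22,17],[24,18],[31,0]]
[[15,19],[22,17],[24,18],[31,9],[35,0]]
[[14,2],[15,19],[22,17],[24,18],[31,9],[35,0]]
[[6,20],[19,19],[22,17],[24,18],[31,9],[35,0]]
[[6,20],[19,19],[22,17],[24,18],[31,9],[35,0]]
[[6,20],[19,19],[22,17],[24,18],[31,9],[35,0]]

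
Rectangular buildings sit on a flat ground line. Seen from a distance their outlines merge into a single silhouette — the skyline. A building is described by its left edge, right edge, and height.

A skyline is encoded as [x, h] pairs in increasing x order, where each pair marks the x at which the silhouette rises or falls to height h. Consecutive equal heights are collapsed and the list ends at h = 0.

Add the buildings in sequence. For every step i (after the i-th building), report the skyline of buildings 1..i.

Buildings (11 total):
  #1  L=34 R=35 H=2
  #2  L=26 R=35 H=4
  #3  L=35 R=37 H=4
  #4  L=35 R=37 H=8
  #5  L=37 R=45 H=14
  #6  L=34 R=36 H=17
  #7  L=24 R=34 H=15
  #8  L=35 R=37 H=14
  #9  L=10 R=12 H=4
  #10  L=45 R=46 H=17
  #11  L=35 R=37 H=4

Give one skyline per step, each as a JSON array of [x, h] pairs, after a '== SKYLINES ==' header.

== SKYLINES ==
[[34,2],[35,0]]
[[26,4],[35,0]]
[[26,4],[37,0]]
[[26,4],[35,8],[37,0]]
[[26,4],[35,8],[37,14],[45,0]]
[[26,4],[34,17],[36,8],[37,14],[45,0]]
[[24,15],[34,17],[36,8],[37,14],[45,0]]
[[24,15],[34,17],[36,14],[45,0]]
[[10,4],[12,0],[24,15],[34,17],[36,14],[45,0]]
[[10,4],[12,0],[24,15],[34,17],[36,14],[45,17],[46,0]]
[[10,4],[12,0],[24,15],[34,17],[36,14],[45,17],[46,0]]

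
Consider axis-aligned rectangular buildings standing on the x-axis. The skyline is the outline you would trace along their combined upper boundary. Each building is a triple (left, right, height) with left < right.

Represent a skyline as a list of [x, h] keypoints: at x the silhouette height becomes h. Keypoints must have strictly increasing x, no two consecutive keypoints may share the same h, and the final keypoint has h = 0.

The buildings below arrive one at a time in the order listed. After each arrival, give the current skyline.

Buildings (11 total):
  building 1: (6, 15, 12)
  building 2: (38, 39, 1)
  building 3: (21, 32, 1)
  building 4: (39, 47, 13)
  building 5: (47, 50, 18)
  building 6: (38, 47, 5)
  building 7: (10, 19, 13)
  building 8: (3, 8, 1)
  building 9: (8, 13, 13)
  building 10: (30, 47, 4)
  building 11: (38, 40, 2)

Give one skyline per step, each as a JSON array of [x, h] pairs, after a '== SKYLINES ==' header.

== SKYLINES ==
[[6,12],[15,0]]
[[6,12],[15,0],[38,1],[39,0]]
[[6,12],[15,0],[21,1],[32,0],[38,1],[39,0]]
[[6,12],[15,0],[21,1],[32,0],[38,1],[39,13],[47,0]]
[[6,12],[15,0],[21,1],[32,0],[38,1],[39,13],[47,18],[50,0]]
[[6,12],[15,0],[21,1],[32,0],[38,5],[39,13],[47,18],[50,0]]
[[6,12],[10,13],[19,0],[21,1],[32,0],[38,5],[39,13],[47,18],[50,0]]
[[3,1],[6,12],[10,13],[19,0],[21,1],[32,0],[38,5],[39,13],[47,18],[50,0]]
[[3,1],[6,12],[8,13],[19,0],[21,1],[32,0],[38,5],[39,13],[47,18],[50,0]]
[[3,1],[6,12],[8,13],[19,0],[21,1],[30,4],[38,5],[39,13],[47,18],[50,0]]
[[3,1],[6,12],[8,13],[19,0],[21,1],[30,4],[38,5],[39,13],[47,18],[50,0]]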